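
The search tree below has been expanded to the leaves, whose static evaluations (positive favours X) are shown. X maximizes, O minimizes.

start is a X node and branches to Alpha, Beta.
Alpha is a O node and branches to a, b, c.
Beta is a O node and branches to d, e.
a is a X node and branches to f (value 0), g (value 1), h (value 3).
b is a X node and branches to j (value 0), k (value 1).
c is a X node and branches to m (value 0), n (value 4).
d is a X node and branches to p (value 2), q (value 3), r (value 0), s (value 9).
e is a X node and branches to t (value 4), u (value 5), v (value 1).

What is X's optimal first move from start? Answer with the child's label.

a (X): max(0, 1, 3) = 3
b (X): max(0, 1) = 1
c (X): max(0, 4) = 4
Alpha (O): min(3, 1, 4) = 1
d (X): max(2, 3, 0, 9) = 9
e (X): max(4, 5, 1) = 5
Beta (O): min(9, 5) = 5
start (X): max(1, 5) = 5
X at start wants the highest of {Alpha=1, Beta=5}, so chooses Beta.

Beta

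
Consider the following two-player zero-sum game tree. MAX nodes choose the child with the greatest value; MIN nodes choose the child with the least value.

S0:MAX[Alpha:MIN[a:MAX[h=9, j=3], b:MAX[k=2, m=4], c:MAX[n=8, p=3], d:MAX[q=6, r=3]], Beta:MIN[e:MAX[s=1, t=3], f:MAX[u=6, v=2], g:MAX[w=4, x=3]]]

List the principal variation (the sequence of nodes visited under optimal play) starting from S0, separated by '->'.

a (MAX): max(9, 3) = 9
b (MAX): max(2, 4) = 4
c (MAX): max(8, 3) = 8
d (MAX): max(6, 3) = 6
Alpha (MIN): min(9, 4, 8, 6) = 4
e (MAX): max(1, 3) = 3
f (MAX): max(6, 2) = 6
g (MAX): max(4, 3) = 4
Beta (MIN): min(3, 6, 4) = 3
S0 (MAX): max(4, 3) = 4
At S0, MAX picks Alpha (highest: 4).
At Alpha, MIN picks b (lowest: 4).
At b, MAX picks m (highest: 4).
Terminal value 4.

S0 -> Alpha -> b -> m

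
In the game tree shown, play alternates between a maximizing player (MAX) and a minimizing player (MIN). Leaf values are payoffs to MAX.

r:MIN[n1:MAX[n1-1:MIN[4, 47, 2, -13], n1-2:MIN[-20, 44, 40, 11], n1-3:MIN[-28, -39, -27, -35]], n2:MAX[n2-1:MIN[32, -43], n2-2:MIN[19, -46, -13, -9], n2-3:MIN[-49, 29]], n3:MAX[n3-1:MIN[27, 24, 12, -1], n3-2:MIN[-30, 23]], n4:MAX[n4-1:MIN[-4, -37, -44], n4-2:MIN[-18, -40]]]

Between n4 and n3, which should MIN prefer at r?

n4-1 (MIN): min(-4, -37, -44) = -44
n4-2 (MIN): min(-18, -40) = -40
n4 (MAX): max(-44, -40) = -40
n3-1 (MIN): min(27, 24, 12, -1) = -1
n3-2 (MIN): min(-30, 23) = -30
n3 (MAX): max(-1, -30) = -1
MIN prefers the lower value; n4=-40, n3=-1. n4 is better since -40 < -1.

n4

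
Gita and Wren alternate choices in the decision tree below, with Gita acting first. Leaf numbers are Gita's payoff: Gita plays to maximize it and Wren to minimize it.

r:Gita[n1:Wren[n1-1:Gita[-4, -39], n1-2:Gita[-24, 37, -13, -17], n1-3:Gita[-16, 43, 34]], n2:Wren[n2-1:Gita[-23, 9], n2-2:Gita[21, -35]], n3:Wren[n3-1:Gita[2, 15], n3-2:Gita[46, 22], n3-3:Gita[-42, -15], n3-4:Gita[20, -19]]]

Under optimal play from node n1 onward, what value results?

n1-1 (Gita): max(-4, -39) = -4
n1-2 (Gita): max(-24, 37, -13, -17) = 37
n1-3 (Gita): max(-16, 43, 34) = 43
n1 (Wren): min(-4, 37, 43) = -4

-4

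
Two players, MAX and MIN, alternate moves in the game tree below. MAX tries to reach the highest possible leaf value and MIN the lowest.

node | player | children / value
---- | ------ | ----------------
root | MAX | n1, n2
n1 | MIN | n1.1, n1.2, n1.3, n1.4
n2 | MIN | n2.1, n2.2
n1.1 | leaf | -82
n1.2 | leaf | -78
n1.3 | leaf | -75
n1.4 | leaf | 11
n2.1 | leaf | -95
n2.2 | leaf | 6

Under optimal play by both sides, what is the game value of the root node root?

-82

n1 (MIN): min(-82, -78, -75, 11) = -82
n2 (MIN): min(-95, 6) = -95
root (MAX): max(-82, -95) = -82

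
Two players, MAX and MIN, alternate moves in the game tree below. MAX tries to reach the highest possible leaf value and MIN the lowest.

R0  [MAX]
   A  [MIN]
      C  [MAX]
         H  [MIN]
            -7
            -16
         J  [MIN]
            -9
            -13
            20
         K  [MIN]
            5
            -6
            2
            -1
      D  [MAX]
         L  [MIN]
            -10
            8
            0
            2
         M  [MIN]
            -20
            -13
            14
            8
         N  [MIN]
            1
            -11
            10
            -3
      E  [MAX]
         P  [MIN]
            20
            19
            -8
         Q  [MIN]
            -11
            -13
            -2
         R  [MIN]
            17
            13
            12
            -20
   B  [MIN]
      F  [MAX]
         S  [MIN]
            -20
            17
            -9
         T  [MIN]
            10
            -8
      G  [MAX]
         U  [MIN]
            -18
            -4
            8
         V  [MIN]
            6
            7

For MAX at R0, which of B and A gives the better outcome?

B

S (MIN): min(-20, 17, -9) = -20
T (MIN): min(10, -8) = -8
F (MAX): max(-20, -8) = -8
U (MIN): min(-18, -4, 8) = -18
V (MIN): min(6, 7) = 6
G (MAX): max(-18, 6) = 6
B (MIN): min(-8, 6) = -8
H (MIN): min(-7, -16) = -16
J (MIN): min(-9, -13, 20) = -13
K (MIN): min(5, -6, 2, -1) = -6
C (MAX): max(-16, -13, -6) = -6
L (MIN): min(-10, 8, 0, 2) = -10
M (MIN): min(-20, -13, 14, 8) = -20
N (MIN): min(1, -11, 10, -3) = -11
D (MAX): max(-10, -20, -11) = -10
P (MIN): min(20, 19, -8) = -8
Q (MIN): min(-11, -13, -2) = -13
R (MIN): min(17, 13, 12, -20) = -20
E (MAX): max(-8, -13, -20) = -8
A (MIN): min(-6, -10, -8) = -10
MAX prefers the higher value; B=-8, A=-10. B is better since -8 > -10.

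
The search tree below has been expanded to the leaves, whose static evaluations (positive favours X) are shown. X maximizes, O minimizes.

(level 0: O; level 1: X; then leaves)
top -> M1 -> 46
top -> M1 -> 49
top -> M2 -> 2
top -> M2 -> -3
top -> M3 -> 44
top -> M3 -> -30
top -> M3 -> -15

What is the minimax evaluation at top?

2

M1 (X): max(46, 49) = 49
M2 (X): max(2, -3) = 2
M3 (X): max(44, -30, -15) = 44
top (O): min(49, 2, 44) = 2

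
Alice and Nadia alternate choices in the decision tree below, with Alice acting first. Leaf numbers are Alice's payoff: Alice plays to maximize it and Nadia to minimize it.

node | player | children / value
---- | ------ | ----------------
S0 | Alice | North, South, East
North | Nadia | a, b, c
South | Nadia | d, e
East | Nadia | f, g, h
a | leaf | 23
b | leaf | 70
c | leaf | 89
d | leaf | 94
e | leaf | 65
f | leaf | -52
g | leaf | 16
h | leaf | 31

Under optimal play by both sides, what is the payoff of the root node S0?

65

North (Nadia): min(23, 70, 89) = 23
South (Nadia): min(94, 65) = 65
East (Nadia): min(-52, 16, 31) = -52
S0 (Alice): max(23, 65, -52) = 65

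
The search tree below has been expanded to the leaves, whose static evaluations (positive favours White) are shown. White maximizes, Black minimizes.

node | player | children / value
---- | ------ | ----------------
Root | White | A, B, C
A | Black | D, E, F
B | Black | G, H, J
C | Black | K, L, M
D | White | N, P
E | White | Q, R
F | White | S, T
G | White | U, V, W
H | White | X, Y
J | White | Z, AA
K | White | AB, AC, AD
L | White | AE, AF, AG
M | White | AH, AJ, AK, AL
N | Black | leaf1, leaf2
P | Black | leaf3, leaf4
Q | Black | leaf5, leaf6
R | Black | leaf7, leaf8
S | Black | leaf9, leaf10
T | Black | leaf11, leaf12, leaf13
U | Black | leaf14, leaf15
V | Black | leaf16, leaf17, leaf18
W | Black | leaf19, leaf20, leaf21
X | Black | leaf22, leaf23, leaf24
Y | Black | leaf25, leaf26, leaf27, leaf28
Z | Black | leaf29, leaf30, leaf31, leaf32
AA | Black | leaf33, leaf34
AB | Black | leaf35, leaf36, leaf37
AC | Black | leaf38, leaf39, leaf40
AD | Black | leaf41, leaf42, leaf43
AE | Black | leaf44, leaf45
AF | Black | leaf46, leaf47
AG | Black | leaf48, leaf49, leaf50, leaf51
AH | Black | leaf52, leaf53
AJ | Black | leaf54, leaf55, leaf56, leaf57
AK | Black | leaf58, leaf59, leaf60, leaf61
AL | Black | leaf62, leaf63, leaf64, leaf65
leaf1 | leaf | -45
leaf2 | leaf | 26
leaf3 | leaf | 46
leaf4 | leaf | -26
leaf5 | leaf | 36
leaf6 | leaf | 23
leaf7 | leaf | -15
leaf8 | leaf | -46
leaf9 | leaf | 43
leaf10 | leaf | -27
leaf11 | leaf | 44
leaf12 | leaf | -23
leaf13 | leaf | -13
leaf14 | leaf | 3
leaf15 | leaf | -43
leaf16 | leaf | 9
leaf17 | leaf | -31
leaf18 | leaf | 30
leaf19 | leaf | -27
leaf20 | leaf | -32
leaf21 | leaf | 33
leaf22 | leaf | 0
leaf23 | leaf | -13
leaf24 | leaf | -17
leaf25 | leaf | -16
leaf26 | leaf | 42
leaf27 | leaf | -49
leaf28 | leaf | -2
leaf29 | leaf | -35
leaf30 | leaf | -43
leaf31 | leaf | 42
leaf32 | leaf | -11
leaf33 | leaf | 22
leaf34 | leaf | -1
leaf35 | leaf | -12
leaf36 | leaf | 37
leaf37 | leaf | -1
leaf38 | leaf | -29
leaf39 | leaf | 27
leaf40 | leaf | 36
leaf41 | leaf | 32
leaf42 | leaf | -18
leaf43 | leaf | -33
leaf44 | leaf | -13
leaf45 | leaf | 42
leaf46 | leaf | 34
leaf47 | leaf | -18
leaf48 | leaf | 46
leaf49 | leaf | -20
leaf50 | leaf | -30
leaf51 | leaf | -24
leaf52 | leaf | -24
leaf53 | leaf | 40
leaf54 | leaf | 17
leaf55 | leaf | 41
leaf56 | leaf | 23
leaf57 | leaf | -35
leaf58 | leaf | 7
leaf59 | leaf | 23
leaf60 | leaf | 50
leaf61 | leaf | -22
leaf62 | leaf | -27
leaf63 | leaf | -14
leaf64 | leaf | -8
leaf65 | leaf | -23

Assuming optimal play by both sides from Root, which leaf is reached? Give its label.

leaf61

N (Black): min(-45, 26) = -45
P (Black): min(46, -26) = -26
D (White): max(-45, -26) = -26
Q (Black): min(36, 23) = 23
R (Black): min(-15, -46) = -46
E (White): max(23, -46) = 23
S (Black): min(43, -27) = -27
T (Black): min(44, -23, -13) = -23
F (White): max(-27, -23) = -23
A (Black): min(-26, 23, -23) = -26
U (Black): min(3, -43) = -43
V (Black): min(9, -31, 30) = -31
W (Black): min(-27, -32, 33) = -32
G (White): max(-43, -31, -32) = -31
X (Black): min(0, -13, -17) = -17
Y (Black): min(-16, 42, -49, -2) = -49
H (White): max(-17, -49) = -17
Z (Black): min(-35, -43, 42, -11) = -43
AA (Black): min(22, -1) = -1
J (White): max(-43, -1) = -1
B (Black): min(-31, -17, -1) = -31
AB (Black): min(-12, 37, -1) = -12
AC (Black): min(-29, 27, 36) = -29
AD (Black): min(32, -18, -33) = -33
K (White): max(-12, -29, -33) = -12
AE (Black): min(-13, 42) = -13
AF (Black): min(34, -18) = -18
AG (Black): min(46, -20, -30, -24) = -30
L (White): max(-13, -18, -30) = -13
AH (Black): min(-24, 40) = -24
AJ (Black): min(17, 41, 23, -35) = -35
AK (Black): min(7, 23, 50, -22) = -22
AL (Black): min(-27, -14, -8, -23) = -27
M (White): max(-24, -35, -22, -27) = -22
C (Black): min(-12, -13, -22) = -22
Root (White): max(-26, -31, -22) = -22
At Root, White picks C (highest: -22).
At C, Black picks M (lowest: -22).
At M, White picks AK (highest: -22).
At AK, Black picks leaf61 (lowest: -22).
Terminal value -22.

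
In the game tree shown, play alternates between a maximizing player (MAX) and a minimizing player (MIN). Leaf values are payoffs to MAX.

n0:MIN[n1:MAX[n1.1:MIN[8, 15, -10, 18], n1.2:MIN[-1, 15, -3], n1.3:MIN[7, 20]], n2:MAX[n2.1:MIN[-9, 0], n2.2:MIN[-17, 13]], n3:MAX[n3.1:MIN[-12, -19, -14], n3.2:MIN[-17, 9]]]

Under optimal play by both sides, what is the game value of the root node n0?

n1.1 (MIN): min(8, 15, -10, 18) = -10
n1.2 (MIN): min(-1, 15, -3) = -3
n1.3 (MIN): min(7, 20) = 7
n1 (MAX): max(-10, -3, 7) = 7
n2.1 (MIN): min(-9, 0) = -9
n2.2 (MIN): min(-17, 13) = -17
n2 (MAX): max(-9, -17) = -9
n3.1 (MIN): min(-12, -19, -14) = -19
n3.2 (MIN): min(-17, 9) = -17
n3 (MAX): max(-19, -17) = -17
n0 (MIN): min(7, -9, -17) = -17

-17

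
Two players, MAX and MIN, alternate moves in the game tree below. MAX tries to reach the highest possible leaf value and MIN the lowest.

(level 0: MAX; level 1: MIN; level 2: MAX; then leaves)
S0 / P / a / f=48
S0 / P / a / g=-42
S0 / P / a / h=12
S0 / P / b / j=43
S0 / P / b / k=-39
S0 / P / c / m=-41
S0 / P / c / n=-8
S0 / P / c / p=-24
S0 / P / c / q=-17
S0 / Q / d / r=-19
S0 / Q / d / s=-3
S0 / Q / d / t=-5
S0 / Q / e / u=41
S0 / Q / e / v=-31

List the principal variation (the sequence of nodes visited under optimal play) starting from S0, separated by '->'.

a (MAX): max(48, -42, 12) = 48
b (MAX): max(43, -39) = 43
c (MAX): max(-41, -8, -24, -17) = -8
P (MIN): min(48, 43, -8) = -8
d (MAX): max(-19, -3, -5) = -3
e (MAX): max(41, -31) = 41
Q (MIN): min(-3, 41) = -3
S0 (MAX): max(-8, -3) = -3
At S0, MAX picks Q (highest: -3).
At Q, MIN picks d (lowest: -3).
At d, MAX picks s (highest: -3).
Terminal value -3.

S0 -> Q -> d -> s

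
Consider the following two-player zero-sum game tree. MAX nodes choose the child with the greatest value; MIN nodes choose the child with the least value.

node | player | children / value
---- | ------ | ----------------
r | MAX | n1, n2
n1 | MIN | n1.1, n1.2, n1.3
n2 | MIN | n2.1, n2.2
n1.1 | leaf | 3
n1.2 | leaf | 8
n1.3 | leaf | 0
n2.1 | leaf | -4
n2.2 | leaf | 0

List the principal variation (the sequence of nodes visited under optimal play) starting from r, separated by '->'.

n1 (MIN): min(3, 8, 0) = 0
n2 (MIN): min(-4, 0) = -4
r (MAX): max(0, -4) = 0
At r, MAX picks n1 (highest: 0).
At n1, MIN picks n1.3 (lowest: 0).
Terminal value 0.

r -> n1 -> n1.3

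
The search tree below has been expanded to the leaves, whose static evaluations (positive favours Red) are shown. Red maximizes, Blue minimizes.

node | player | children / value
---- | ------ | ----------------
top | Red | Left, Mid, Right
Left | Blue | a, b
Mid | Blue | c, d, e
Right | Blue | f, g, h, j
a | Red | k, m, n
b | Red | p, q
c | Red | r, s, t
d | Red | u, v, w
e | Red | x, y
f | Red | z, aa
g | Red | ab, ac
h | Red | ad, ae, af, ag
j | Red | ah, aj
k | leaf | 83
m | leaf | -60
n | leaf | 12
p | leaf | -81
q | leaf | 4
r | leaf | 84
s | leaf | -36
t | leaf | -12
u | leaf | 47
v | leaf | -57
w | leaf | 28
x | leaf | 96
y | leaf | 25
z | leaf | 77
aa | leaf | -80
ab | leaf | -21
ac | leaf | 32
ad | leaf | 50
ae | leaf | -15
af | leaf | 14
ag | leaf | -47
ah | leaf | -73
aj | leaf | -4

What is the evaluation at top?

47

a (Red): max(83, -60, 12) = 83
b (Red): max(-81, 4) = 4
Left (Blue): min(83, 4) = 4
c (Red): max(84, -36, -12) = 84
d (Red): max(47, -57, 28) = 47
e (Red): max(96, 25) = 96
Mid (Blue): min(84, 47, 96) = 47
f (Red): max(77, -80) = 77
g (Red): max(-21, 32) = 32
h (Red): max(50, -15, 14, -47) = 50
j (Red): max(-73, -4) = -4
Right (Blue): min(77, 32, 50, -4) = -4
top (Red): max(4, 47, -4) = 47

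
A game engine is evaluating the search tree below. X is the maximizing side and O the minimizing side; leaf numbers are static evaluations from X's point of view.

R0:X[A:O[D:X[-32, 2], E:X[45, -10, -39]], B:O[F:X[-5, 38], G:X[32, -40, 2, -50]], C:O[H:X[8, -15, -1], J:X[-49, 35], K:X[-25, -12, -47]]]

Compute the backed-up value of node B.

F (X): max(-5, 38) = 38
G (X): max(32, -40, 2, -50) = 32
B (O): min(38, 32) = 32

32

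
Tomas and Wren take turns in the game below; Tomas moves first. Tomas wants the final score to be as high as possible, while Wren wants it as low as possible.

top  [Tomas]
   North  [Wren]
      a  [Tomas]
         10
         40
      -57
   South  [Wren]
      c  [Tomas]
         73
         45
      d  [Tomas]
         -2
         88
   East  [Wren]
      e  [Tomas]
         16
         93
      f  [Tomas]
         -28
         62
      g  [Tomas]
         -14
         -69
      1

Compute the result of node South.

73

c (Tomas): max(73, 45) = 73
d (Tomas): max(-2, 88) = 88
South (Wren): min(73, 88) = 73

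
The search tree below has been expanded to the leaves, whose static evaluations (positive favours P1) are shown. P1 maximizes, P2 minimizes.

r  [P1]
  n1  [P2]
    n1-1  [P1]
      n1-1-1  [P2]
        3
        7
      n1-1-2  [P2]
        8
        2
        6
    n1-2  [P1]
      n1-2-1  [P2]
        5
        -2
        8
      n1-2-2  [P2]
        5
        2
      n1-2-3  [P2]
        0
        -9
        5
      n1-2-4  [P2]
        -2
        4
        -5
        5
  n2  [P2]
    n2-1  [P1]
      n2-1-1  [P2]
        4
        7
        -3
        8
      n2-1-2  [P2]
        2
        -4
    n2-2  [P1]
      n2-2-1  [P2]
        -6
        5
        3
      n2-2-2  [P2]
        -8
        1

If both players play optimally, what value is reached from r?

n1-1-1 (P2): min(3, 7) = 3
n1-1-2 (P2): min(8, 2, 6) = 2
n1-1 (P1): max(3, 2) = 3
n1-2-1 (P2): min(5, -2, 8) = -2
n1-2-2 (P2): min(5, 2) = 2
n1-2-3 (P2): min(0, -9, 5) = -9
n1-2-4 (P2): min(-2, 4, -5, 5) = -5
n1-2 (P1): max(-2, 2, -9, -5) = 2
n1 (P2): min(3, 2) = 2
n2-1-1 (P2): min(4, 7, -3, 8) = -3
n2-1-2 (P2): min(2, -4) = -4
n2-1 (P1): max(-3, -4) = -3
n2-2-1 (P2): min(-6, 5, 3) = -6
n2-2-2 (P2): min(-8, 1) = -8
n2-2 (P1): max(-6, -8) = -6
n2 (P2): min(-3, -6) = -6
r (P1): max(2, -6) = 2

2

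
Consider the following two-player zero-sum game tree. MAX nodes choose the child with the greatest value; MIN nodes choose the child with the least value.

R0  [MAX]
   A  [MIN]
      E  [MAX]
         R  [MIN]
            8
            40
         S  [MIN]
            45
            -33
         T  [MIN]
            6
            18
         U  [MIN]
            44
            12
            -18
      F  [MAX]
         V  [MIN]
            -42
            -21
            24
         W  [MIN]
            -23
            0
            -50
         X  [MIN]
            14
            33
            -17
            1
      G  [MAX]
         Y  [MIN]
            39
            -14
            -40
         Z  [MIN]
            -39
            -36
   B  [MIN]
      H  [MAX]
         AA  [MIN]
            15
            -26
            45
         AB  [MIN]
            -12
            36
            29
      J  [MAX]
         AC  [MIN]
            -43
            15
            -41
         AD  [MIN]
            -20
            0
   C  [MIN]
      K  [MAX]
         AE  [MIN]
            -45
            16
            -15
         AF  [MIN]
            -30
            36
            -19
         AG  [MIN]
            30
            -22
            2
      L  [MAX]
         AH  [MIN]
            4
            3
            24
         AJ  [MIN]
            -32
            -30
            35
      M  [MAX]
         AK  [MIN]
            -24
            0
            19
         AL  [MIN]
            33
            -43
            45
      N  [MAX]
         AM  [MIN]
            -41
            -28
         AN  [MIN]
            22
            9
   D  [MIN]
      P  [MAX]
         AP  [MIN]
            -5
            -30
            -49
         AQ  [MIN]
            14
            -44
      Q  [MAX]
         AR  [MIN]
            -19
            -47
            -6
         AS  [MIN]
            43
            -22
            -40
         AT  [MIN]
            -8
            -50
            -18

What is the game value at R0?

-20

R (MIN): min(8, 40) = 8
S (MIN): min(45, -33) = -33
T (MIN): min(6, 18) = 6
U (MIN): min(44, 12, -18) = -18
E (MAX): max(8, -33, 6, -18) = 8
V (MIN): min(-42, -21, 24) = -42
W (MIN): min(-23, 0, -50) = -50
X (MIN): min(14, 33, -17, 1) = -17
F (MAX): max(-42, -50, -17) = -17
Y (MIN): min(39, -14, -40) = -40
Z (MIN): min(-39, -36) = -39
G (MAX): max(-40, -39) = -39
A (MIN): min(8, -17, -39) = -39
AA (MIN): min(15, -26, 45) = -26
AB (MIN): min(-12, 36, 29) = -12
H (MAX): max(-26, -12) = -12
AC (MIN): min(-43, 15, -41) = -43
AD (MIN): min(-20, 0) = -20
J (MAX): max(-43, -20) = -20
B (MIN): min(-12, -20) = -20
AE (MIN): min(-45, 16, -15) = -45
AF (MIN): min(-30, 36, -19) = -30
AG (MIN): min(30, -22, 2) = -22
K (MAX): max(-45, -30, -22) = -22
AH (MIN): min(4, 3, 24) = 3
AJ (MIN): min(-32, -30, 35) = -32
L (MAX): max(3, -32) = 3
AK (MIN): min(-24, 0, 19) = -24
AL (MIN): min(33, -43, 45) = -43
M (MAX): max(-24, -43) = -24
AM (MIN): min(-41, -28) = -41
AN (MIN): min(22, 9) = 9
N (MAX): max(-41, 9) = 9
C (MIN): min(-22, 3, -24, 9) = -24
AP (MIN): min(-5, -30, -49) = -49
AQ (MIN): min(14, -44) = -44
P (MAX): max(-49, -44) = -44
AR (MIN): min(-19, -47, -6) = -47
AS (MIN): min(43, -22, -40) = -40
AT (MIN): min(-8, -50, -18) = -50
Q (MAX): max(-47, -40, -50) = -40
D (MIN): min(-44, -40) = -44
R0 (MAX): max(-39, -20, -24, -44) = -20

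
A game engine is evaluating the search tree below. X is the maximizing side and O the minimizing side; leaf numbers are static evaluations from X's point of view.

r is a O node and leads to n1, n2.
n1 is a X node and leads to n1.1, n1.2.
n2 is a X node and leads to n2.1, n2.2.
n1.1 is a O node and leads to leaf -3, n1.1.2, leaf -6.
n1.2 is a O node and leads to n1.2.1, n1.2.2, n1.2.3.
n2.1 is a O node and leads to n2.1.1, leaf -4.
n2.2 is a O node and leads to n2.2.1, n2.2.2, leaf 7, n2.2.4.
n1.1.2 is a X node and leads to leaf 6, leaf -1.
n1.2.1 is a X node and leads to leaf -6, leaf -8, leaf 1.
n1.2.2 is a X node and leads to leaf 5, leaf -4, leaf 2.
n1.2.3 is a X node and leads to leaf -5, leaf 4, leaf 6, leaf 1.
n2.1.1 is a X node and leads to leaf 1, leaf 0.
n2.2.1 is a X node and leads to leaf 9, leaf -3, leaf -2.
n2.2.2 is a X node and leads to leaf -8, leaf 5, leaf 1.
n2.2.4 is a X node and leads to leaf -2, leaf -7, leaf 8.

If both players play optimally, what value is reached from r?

1

n1.1.2 (X): max(6, -1) = 6
n1.1 (O): min(-3, 6, -6) = -6
n1.2.1 (X): max(-6, -8, 1) = 1
n1.2.2 (X): max(5, -4, 2) = 5
n1.2.3 (X): max(-5, 4, 6, 1) = 6
n1.2 (O): min(1, 5, 6) = 1
n1 (X): max(-6, 1) = 1
n2.1.1 (X): max(1, 0) = 1
n2.1 (O): min(1, -4) = -4
n2.2.1 (X): max(9, -3, -2) = 9
n2.2.2 (X): max(-8, 5, 1) = 5
n2.2.4 (X): max(-2, -7, 8) = 8
n2.2 (O): min(9, 5, 7, 8) = 5
n2 (X): max(-4, 5) = 5
r (O): min(1, 5) = 1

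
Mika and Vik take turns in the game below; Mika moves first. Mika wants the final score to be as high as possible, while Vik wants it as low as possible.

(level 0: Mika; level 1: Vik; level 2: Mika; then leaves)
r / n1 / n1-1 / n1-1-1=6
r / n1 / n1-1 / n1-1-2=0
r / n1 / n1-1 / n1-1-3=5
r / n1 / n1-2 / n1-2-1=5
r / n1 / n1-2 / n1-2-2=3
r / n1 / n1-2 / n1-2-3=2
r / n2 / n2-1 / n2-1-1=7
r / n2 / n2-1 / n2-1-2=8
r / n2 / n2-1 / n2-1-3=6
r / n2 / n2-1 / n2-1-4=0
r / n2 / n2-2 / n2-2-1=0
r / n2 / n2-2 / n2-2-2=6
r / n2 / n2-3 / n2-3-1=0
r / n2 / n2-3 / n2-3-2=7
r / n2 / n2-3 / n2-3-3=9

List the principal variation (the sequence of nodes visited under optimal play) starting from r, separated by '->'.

r -> n2 -> n2-2 -> n2-2-2

n1-1 (Mika): max(6, 0, 5) = 6
n1-2 (Mika): max(5, 3, 2) = 5
n1 (Vik): min(6, 5) = 5
n2-1 (Mika): max(7, 8, 6, 0) = 8
n2-2 (Mika): max(0, 6) = 6
n2-3 (Mika): max(0, 7, 9) = 9
n2 (Vik): min(8, 6, 9) = 6
r (Mika): max(5, 6) = 6
At r, Mika picks n2 (highest: 6).
At n2, Vik picks n2-2 (lowest: 6).
At n2-2, Mika picks n2-2-2 (highest: 6).
Terminal value 6.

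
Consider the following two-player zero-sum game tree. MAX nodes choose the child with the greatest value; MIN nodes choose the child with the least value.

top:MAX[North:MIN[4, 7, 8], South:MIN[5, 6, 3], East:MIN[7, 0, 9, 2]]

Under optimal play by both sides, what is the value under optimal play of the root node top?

4

North (MIN): min(4, 7, 8) = 4
South (MIN): min(5, 6, 3) = 3
East (MIN): min(7, 0, 9, 2) = 0
top (MAX): max(4, 3, 0) = 4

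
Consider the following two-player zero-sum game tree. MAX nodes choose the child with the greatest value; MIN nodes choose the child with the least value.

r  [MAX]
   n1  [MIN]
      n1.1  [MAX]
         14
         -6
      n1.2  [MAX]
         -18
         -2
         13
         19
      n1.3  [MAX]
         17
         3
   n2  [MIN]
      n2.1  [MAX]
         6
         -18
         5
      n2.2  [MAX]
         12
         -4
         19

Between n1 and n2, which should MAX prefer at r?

n1.1 (MAX): max(14, -6) = 14
n1.2 (MAX): max(-18, -2, 13, 19) = 19
n1.3 (MAX): max(17, 3) = 17
n1 (MIN): min(14, 19, 17) = 14
n2.1 (MAX): max(6, -18, 5) = 6
n2.2 (MAX): max(12, -4, 19) = 19
n2 (MIN): min(6, 19) = 6
MAX prefers the higher value; n1=14, n2=6. n1 is better since 14 > 6.

n1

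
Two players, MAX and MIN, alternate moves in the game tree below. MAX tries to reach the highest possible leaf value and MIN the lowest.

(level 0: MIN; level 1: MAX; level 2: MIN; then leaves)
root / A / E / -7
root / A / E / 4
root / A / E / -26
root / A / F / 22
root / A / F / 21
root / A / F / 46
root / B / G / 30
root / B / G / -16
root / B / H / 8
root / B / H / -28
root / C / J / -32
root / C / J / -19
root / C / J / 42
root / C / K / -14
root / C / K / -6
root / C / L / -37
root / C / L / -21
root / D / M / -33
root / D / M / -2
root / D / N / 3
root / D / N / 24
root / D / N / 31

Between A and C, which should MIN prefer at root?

E (MIN): min(-7, 4, -26) = -26
F (MIN): min(22, 21, 46) = 21
A (MAX): max(-26, 21) = 21
J (MIN): min(-32, -19, 42) = -32
K (MIN): min(-14, -6) = -14
L (MIN): min(-37, -21) = -37
C (MAX): max(-32, -14, -37) = -14
MIN prefers the lower value; A=21, C=-14. C is better since -14 < 21.

C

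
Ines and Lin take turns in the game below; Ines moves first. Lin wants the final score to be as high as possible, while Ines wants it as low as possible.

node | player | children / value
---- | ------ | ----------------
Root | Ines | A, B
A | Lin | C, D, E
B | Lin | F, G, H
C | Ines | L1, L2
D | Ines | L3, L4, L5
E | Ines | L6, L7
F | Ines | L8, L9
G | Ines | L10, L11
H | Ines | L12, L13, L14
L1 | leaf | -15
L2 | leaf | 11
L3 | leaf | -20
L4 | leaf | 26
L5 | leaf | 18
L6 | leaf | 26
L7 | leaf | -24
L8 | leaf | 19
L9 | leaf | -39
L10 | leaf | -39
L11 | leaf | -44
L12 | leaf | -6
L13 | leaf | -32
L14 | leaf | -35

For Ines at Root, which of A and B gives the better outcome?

B

C (Ines): min(-15, 11) = -15
D (Ines): min(-20, 26, 18) = -20
E (Ines): min(26, -24) = -24
A (Lin): max(-15, -20, -24) = -15
F (Ines): min(19, -39) = -39
G (Ines): min(-39, -44) = -44
H (Ines): min(-6, -32, -35) = -35
B (Lin): max(-39, -44, -35) = -35
Ines prefers the lower value; A=-15, B=-35. B is better since -35 < -15.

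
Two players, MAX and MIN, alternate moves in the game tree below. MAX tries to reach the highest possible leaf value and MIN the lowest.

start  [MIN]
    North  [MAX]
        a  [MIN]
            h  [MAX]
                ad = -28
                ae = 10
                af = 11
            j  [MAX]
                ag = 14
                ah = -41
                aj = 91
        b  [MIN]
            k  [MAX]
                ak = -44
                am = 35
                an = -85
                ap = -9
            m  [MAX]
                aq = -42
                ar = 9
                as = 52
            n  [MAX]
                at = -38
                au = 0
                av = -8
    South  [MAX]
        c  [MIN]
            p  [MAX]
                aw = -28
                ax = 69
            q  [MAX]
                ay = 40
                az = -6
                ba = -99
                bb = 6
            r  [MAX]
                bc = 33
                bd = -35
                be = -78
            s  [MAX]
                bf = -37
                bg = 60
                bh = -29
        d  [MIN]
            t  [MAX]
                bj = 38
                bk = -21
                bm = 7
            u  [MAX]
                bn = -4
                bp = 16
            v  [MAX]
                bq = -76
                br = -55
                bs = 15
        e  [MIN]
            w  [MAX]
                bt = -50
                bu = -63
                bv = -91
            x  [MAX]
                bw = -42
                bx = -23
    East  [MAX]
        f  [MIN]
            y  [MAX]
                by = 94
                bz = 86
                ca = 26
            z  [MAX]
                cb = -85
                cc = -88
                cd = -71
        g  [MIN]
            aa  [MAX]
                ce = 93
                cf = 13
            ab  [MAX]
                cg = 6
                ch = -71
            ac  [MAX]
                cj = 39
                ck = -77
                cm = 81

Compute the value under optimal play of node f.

-71

y (MAX): max(94, 86, 26) = 94
z (MAX): max(-85, -88, -71) = -71
f (MIN): min(94, -71) = -71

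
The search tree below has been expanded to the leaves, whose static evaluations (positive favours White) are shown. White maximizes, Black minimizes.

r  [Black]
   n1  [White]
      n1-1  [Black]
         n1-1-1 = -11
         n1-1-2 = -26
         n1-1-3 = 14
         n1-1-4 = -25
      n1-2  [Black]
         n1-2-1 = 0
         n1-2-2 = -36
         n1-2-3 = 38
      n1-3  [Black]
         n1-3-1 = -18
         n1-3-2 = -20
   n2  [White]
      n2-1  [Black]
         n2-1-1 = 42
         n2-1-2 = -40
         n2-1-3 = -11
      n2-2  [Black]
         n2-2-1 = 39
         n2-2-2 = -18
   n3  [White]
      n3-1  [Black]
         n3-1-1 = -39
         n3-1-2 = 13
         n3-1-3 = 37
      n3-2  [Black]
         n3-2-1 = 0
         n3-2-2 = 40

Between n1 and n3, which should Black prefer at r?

n1-1 (Black): min(-11, -26, 14, -25) = -26
n1-2 (Black): min(0, -36, 38) = -36
n1-3 (Black): min(-18, -20) = -20
n1 (White): max(-26, -36, -20) = -20
n3-1 (Black): min(-39, 13, 37) = -39
n3-2 (Black): min(0, 40) = 0
n3 (White): max(-39, 0) = 0
Black prefers the lower value; n1=-20, n3=0. n1 is better since -20 < 0.

n1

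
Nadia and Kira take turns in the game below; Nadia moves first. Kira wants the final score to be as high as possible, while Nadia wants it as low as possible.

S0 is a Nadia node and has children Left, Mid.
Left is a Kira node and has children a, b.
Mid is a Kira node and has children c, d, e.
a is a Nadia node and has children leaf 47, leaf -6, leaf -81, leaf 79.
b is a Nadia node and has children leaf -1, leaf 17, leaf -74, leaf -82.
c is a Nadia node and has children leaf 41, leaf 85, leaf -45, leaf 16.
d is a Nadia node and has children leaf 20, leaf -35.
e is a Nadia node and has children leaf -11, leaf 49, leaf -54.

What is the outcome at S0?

a (Nadia): min(47, -6, -81, 79) = -81
b (Nadia): min(-1, 17, -74, -82) = -82
Left (Kira): max(-81, -82) = -81
c (Nadia): min(41, 85, -45, 16) = -45
d (Nadia): min(20, -35) = -35
e (Nadia): min(-11, 49, -54) = -54
Mid (Kira): max(-45, -35, -54) = -35
S0 (Nadia): min(-81, -35) = -81

-81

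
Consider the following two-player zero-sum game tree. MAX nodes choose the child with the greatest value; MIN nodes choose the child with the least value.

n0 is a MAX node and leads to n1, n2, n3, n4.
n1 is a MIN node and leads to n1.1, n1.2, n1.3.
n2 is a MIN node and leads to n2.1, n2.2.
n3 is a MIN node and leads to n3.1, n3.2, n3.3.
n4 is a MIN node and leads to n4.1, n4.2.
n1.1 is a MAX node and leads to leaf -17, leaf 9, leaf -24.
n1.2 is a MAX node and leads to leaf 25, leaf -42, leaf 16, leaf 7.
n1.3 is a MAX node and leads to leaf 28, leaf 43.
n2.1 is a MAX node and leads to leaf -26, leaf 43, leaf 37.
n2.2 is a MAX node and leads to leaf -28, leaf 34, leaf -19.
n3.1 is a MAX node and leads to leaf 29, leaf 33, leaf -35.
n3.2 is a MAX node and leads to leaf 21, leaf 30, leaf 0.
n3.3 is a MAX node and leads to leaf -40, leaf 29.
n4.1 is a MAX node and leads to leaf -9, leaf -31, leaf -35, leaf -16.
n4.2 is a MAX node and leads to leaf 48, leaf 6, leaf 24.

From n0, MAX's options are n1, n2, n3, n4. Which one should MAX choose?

n2

n1.1 (MAX): max(-17, 9, -24) = 9
n1.2 (MAX): max(25, -42, 16, 7) = 25
n1.3 (MAX): max(28, 43) = 43
n1 (MIN): min(9, 25, 43) = 9
n2.1 (MAX): max(-26, 43, 37) = 43
n2.2 (MAX): max(-28, 34, -19) = 34
n2 (MIN): min(43, 34) = 34
n3.1 (MAX): max(29, 33, -35) = 33
n3.2 (MAX): max(21, 30, 0) = 30
n3.3 (MAX): max(-40, 29) = 29
n3 (MIN): min(33, 30, 29) = 29
n4.1 (MAX): max(-9, -31, -35, -16) = -9
n4.2 (MAX): max(48, 6, 24) = 48
n4 (MIN): min(-9, 48) = -9
n0 (MAX): max(9, 34, 29, -9) = 34
MAX at n0 wants the highest of {n1=9, n2=34, n3=29, n4=-9}, so chooses n2.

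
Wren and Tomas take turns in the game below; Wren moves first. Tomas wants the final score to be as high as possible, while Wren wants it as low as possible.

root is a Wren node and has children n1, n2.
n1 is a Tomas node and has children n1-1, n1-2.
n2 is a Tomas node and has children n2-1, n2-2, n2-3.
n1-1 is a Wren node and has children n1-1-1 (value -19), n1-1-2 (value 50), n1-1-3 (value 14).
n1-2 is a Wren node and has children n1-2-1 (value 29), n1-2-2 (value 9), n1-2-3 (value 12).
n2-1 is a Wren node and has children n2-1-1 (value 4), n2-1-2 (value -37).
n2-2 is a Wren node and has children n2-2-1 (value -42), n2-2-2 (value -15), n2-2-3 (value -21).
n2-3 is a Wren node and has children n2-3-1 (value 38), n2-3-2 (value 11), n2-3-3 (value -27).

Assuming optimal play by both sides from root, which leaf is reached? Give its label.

n1-1 (Wren): min(-19, 50, 14) = -19
n1-2 (Wren): min(29, 9, 12) = 9
n1 (Tomas): max(-19, 9) = 9
n2-1 (Wren): min(4, -37) = -37
n2-2 (Wren): min(-42, -15, -21) = -42
n2-3 (Wren): min(38, 11, -27) = -27
n2 (Tomas): max(-37, -42, -27) = -27
root (Wren): min(9, -27) = -27
At root, Wren picks n2 (lowest: -27).
At n2, Tomas picks n2-3 (highest: -27).
At n2-3, Wren picks n2-3-3 (lowest: -27).
Terminal value -27.

n2-3-3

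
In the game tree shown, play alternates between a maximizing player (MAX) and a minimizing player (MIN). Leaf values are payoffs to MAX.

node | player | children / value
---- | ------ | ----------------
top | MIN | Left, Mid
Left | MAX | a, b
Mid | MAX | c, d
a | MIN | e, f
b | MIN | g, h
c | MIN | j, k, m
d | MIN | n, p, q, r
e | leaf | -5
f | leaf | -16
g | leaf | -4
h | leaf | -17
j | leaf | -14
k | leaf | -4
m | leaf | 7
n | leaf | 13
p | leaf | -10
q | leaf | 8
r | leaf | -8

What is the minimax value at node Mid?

c (MIN): min(-14, -4, 7) = -14
d (MIN): min(13, -10, 8, -8) = -10
Mid (MAX): max(-14, -10) = -10

-10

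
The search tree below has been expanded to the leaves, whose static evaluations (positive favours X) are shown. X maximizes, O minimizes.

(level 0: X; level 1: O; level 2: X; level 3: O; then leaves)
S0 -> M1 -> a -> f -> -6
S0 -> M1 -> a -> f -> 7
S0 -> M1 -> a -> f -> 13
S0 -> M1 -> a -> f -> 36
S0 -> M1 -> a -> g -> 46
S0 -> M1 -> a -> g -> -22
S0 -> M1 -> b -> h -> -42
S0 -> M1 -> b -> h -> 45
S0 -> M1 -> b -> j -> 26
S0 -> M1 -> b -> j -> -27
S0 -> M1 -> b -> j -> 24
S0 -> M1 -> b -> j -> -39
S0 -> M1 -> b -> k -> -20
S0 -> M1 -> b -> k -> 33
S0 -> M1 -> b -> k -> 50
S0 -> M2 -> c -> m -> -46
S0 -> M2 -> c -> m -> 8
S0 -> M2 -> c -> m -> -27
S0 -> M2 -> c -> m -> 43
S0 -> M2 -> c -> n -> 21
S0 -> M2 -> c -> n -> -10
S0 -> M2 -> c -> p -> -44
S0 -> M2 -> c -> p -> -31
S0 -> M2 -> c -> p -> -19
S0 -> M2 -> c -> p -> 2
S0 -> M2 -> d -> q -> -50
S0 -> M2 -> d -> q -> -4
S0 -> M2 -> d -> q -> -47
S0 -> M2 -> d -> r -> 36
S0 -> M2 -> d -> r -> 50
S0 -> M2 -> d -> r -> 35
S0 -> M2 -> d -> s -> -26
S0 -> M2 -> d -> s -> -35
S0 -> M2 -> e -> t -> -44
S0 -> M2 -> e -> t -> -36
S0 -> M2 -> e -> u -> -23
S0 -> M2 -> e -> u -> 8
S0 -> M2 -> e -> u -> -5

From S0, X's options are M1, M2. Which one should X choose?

M1

f (O): min(-6, 7, 13, 36) = -6
g (O): min(46, -22) = -22
a (X): max(-6, -22) = -6
h (O): min(-42, 45) = -42
j (O): min(26, -27, 24, -39) = -39
k (O): min(-20, 33, 50) = -20
b (X): max(-42, -39, -20) = -20
M1 (O): min(-6, -20) = -20
m (O): min(-46, 8, -27, 43) = -46
n (O): min(21, -10) = -10
p (O): min(-44, -31, -19, 2) = -44
c (X): max(-46, -10, -44) = -10
q (O): min(-50, -4, -47) = -50
r (O): min(36, 50, 35) = 35
s (O): min(-26, -35) = -35
d (X): max(-50, 35, -35) = 35
t (O): min(-44, -36) = -44
u (O): min(-23, 8, -5) = -23
e (X): max(-44, -23) = -23
M2 (O): min(-10, 35, -23) = -23
S0 (X): max(-20, -23) = -20
X at S0 wants the highest of {M1=-20, M2=-23}, so chooses M1.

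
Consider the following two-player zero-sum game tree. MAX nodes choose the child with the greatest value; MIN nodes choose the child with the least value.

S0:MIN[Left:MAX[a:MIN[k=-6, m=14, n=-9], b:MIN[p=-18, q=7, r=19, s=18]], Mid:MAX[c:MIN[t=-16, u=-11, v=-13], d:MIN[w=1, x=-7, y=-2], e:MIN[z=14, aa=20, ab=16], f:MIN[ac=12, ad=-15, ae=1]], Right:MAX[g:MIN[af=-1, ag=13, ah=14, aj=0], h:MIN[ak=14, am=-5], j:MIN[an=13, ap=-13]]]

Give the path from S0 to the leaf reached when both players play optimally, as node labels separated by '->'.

a (MIN): min(-6, 14, -9) = -9
b (MIN): min(-18, 7, 19, 18) = -18
Left (MAX): max(-9, -18) = -9
c (MIN): min(-16, -11, -13) = -16
d (MIN): min(1, -7, -2) = -7
e (MIN): min(14, 20, 16) = 14
f (MIN): min(12, -15, 1) = -15
Mid (MAX): max(-16, -7, 14, -15) = 14
g (MIN): min(-1, 13, 14, 0) = -1
h (MIN): min(14, -5) = -5
j (MIN): min(13, -13) = -13
Right (MAX): max(-1, -5, -13) = -1
S0 (MIN): min(-9, 14, -1) = -9
At S0, MIN picks Left (lowest: -9).
At Left, MAX picks a (highest: -9).
At a, MIN picks n (lowest: -9).
Terminal value -9.

S0 -> Left -> a -> n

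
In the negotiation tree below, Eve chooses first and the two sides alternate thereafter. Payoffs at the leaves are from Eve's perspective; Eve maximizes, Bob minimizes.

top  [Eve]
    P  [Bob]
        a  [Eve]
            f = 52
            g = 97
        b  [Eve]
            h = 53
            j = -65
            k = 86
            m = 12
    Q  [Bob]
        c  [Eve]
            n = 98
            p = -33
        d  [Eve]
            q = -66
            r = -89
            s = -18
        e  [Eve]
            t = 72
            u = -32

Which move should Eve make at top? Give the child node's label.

P

a (Eve): max(52, 97) = 97
b (Eve): max(53, -65, 86, 12) = 86
P (Bob): min(97, 86) = 86
c (Eve): max(98, -33) = 98
d (Eve): max(-66, -89, -18) = -18
e (Eve): max(72, -32) = 72
Q (Bob): min(98, -18, 72) = -18
top (Eve): max(86, -18) = 86
Eve at top wants the highest of {P=86, Q=-18}, so chooses P.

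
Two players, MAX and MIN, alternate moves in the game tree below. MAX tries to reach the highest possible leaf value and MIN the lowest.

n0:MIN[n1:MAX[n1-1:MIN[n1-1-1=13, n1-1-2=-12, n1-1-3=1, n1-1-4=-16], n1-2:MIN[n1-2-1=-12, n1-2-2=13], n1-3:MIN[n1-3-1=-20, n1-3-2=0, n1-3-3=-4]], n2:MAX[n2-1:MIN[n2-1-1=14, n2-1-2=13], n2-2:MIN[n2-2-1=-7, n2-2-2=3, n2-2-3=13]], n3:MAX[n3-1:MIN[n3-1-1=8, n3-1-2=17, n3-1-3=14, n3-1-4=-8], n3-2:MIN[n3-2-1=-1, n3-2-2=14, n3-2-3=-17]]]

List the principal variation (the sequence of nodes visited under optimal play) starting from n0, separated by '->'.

n1-1 (MIN): min(13, -12, 1, -16) = -16
n1-2 (MIN): min(-12, 13) = -12
n1-3 (MIN): min(-20, 0, -4) = -20
n1 (MAX): max(-16, -12, -20) = -12
n2-1 (MIN): min(14, 13) = 13
n2-2 (MIN): min(-7, 3, 13) = -7
n2 (MAX): max(13, -7) = 13
n3-1 (MIN): min(8, 17, 14, -8) = -8
n3-2 (MIN): min(-1, 14, -17) = -17
n3 (MAX): max(-8, -17) = -8
n0 (MIN): min(-12, 13, -8) = -12
At n0, MIN picks n1 (lowest: -12).
At n1, MAX picks n1-2 (highest: -12).
At n1-2, MIN picks n1-2-1 (lowest: -12).
Terminal value -12.

n0 -> n1 -> n1-2 -> n1-2-1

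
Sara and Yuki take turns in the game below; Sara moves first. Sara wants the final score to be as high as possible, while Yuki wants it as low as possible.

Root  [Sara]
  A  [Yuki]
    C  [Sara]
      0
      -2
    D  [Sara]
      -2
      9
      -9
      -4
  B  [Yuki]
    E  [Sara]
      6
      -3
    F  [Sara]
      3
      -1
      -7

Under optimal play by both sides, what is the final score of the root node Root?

C (Sara): max(0, -2) = 0
D (Sara): max(-2, 9, -9, -4) = 9
A (Yuki): min(0, 9) = 0
E (Sara): max(6, -3) = 6
F (Sara): max(3, -1, -7) = 3
B (Yuki): min(6, 3) = 3
Root (Sara): max(0, 3) = 3

3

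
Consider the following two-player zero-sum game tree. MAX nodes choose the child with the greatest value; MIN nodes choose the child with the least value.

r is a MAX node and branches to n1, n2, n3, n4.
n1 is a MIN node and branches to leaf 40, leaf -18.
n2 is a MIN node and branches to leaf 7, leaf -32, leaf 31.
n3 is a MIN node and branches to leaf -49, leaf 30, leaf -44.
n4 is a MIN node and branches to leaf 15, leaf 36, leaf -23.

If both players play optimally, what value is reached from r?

n1 (MIN): min(40, -18) = -18
n2 (MIN): min(7, -32, 31) = -32
n3 (MIN): min(-49, 30, -44) = -49
n4 (MIN): min(15, 36, -23) = -23
r (MAX): max(-18, -32, -49, -23) = -18

-18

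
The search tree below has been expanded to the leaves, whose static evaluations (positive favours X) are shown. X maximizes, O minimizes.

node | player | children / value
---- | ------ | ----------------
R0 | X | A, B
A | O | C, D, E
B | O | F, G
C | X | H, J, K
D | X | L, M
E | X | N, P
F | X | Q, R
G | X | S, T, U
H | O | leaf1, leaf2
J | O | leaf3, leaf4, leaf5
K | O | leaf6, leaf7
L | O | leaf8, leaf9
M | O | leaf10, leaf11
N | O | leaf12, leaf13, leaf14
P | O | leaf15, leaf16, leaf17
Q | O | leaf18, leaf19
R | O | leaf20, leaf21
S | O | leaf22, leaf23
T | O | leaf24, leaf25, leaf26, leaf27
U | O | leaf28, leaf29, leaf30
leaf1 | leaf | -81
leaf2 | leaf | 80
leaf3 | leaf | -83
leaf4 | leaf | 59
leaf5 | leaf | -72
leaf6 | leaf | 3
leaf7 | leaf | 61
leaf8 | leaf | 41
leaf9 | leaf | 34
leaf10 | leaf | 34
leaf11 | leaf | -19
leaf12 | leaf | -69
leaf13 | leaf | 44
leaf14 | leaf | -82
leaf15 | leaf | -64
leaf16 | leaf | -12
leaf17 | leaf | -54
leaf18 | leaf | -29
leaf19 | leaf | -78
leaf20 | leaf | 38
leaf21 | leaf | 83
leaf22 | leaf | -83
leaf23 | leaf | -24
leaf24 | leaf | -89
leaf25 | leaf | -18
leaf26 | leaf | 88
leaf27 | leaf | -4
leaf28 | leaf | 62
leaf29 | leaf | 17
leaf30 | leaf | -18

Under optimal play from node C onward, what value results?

H (O): min(-81, 80) = -81
J (O): min(-83, 59, -72) = -83
K (O): min(3, 61) = 3
C (X): max(-81, -83, 3) = 3

3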